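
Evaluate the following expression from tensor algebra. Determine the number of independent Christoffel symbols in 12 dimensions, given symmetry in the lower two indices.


Christoffel symbols Gamma^k_{ij} are symmetric in i,j, so there are d * d(d+1)/2 independent symbols.
d = 12
d(d+1)/2 = 12 * 13 / 2 = 78
Total = 12 * 78 = 936

936


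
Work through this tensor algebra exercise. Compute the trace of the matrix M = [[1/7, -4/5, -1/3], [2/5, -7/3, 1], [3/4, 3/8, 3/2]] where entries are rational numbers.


The trace is the sum of diagonal entries.
Diagonal: M[1,1] = 1/7, M[2,2] = -7/3, M[3,3] = 3/2
Tr(M) = 1/7 + -7/3 + 3/2
Computing step by step:
After adding M[1,1]: 1/7
After adding M[2,2]: -46/21
After adding M[3,3]: -29/42
Tr(M) = -29/42

-29/42


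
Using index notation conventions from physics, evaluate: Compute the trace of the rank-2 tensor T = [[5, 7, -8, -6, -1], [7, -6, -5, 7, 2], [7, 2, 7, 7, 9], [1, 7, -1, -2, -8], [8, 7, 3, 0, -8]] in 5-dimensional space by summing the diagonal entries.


The contraction (trace) of a rank-2 tensor is the sum of its diagonal elements.
Diagonal entries: A[1,1] = 5, A[2,2] = -6, A[3,3] = 7, A[4,4] = -2, A[5,5] = -8
Tr(A) = 5 + -6 + 7 + -2 + -8 = -4

-4


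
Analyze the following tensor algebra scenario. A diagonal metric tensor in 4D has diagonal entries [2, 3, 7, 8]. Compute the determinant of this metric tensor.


For a diagonal metric, the determinant is the product of diagonal entries.
Diagonal entries: 2, 3, 7, 8
det(g) = 2 * 3 * 7 * 8 = 336

336


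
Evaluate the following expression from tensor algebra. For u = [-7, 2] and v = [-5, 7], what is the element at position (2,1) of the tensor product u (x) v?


The outer product entry T_{ij} = u_i * v_j.
We need i=2, j=1.
u_2 = 2, v_1 = -5
T_{2,1} = 2 * -5 = -10

-10


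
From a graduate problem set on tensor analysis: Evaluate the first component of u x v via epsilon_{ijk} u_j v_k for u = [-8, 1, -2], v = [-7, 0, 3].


(u x v)_1 = sum_{j,k} epsilon_{1jk} u_j v_k. Only permutations of (1,2,3) contribute; the two non-zero terms are:
eps_{123} u_2 v_3 = 1 * 1 * 3 = 3
eps_{132} u_3 v_2 = -1 * -2 * 0 = 0
(u x v)_1 = 3

3


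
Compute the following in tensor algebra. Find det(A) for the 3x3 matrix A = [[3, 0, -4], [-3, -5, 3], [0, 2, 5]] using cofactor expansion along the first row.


Expanding along the first row, det(A) = a11*M_11 - a12*M_12 + a13*M_13, where M_1j is the (1,j) minor.
Minor M_11 = -5*5 - 3*2 = -31
Minor M_12 = -3*5 - 3*0 = -15
Minor M_13 = -3*2 - -5*0 = -6
det = 3*(-31) - 0*(-15) + -4*(-6)
    = -93 - 0 + 24
    = -69

-69


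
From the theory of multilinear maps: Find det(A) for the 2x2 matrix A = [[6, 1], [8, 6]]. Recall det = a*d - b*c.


For a 2x2 matrix [[a, b], [c, d]], det = a*d - b*c.
a = 6, b = 1, c = 8, d = 6
a*d = 6 * 6 = 36
b*c = 1 * 8 = 8
det = 36 - 8 = 28

28


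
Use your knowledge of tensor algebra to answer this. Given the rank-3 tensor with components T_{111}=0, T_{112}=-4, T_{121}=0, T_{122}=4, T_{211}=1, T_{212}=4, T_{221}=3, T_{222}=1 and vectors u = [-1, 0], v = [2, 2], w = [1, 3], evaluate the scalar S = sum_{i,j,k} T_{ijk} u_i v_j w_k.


S = sum over i,j,k of T_{ijk} u_i v_j w_k. Expanding all 8 terms:
T_{111}*u_1*v_1*w_1 = 0*-1*2*1 = 0  (running total: 0)
T_{112}*u_1*v_1*w_2 = -4*-1*2*3 = 24  (running total: 24)
T_{121}*u_1*v_2*w_1 = 0*-1*2*1 = 0  (running total: 24)
T_{122}*u_1*v_2*w_2 = 4*-1*2*3 = -24  (running total: 0)
T_{211}*u_2*v_1*w_1 = 1*0*2*1 = 0  (running total: 0)
T_{212}*u_2*v_1*w_2 = 4*0*2*3 = 0  (running total: 0)
T_{221}*u_2*v_2*w_1 = 3*0*2*1 = 0  (running total: 0)
T_{222}*u_2*v_2*w_2 = 1*0*2*3 = 0  (running total: 0)
S = 0

0


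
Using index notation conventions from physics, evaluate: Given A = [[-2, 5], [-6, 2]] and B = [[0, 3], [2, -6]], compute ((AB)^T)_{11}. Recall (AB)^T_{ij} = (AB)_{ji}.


(AB)^T_{ij} = (AB)_{ji} = sum_k A_{jk} B_{ki}.
For i=1, j=1 we need (AB)_{11}:
A_{11} * B_{11} = -2 * 0 = 0
A_{12} * B_{21} = 5 * 2 = 10
Sum = 0 + 10 = 10

10


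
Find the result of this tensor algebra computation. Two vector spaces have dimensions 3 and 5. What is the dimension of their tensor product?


The dimension of a tensor product is the product of dimensions.
dim(V) = 3, dim(W) = 5
dim(V (x) W) = 3 * 5 = 15

15


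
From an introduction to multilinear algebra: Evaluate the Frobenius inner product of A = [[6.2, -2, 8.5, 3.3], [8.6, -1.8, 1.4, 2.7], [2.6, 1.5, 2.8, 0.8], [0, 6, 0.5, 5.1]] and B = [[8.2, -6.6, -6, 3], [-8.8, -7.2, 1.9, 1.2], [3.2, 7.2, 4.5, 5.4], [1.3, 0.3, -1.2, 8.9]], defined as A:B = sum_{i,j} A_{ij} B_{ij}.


A:B = sum over all i,j of A_{ij} * B_{ij}.
Row 1: 6.2*8.2=50.84, -2*-6.6=13.2, 8.5*-6=-51, 3.3*3=9.9 => row sum = 22.94
Row 2: 8.6*-8.8=-75.68, -1.8*-7.2=12.96, 1.4*1.9=2.66, 2.7*1.2=3.24 => row sum = -56.82
Row 3: 2.6*3.2=8.32, 1.5*7.2=10.8, 2.8*4.5=12.6, 0.8*5.4=4.32 => row sum = 36.04
Row 4: 0*1.3=0, 6*0.3=1.8, 0.5*-1.2=-0.6, 5.1*8.9=45.39 => row sum = 46.59
Total = 22.94 + -56.82 + 36.04 + 46.59 = 48.75

48.75


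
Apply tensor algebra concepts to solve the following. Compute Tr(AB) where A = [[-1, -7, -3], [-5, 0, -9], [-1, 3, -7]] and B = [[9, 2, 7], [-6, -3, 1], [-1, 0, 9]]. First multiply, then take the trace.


Tr(AB) = sum_i (AB)_{ii} where (AB)_{ii} = sum_k A_{ik} B_{ki}.
(AB)_{11} = -1*9 + -7*-6 + -3*-1 = 36
(AB)_{22} = -5*2 + 0*-3 + -9*0 = -10
(AB)_{33} = -1*7 + 3*1 + -7*9 = -67
Tr(AB) = 36 + -10 + -67 = -41

-41


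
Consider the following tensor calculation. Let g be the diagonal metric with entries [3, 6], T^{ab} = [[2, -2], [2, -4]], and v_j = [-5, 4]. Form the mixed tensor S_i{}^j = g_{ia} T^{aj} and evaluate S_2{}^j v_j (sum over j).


Step 1: lower the first index. For a diagonal metric, g_{ia} T^{aj} = g_{ii} T^{ij} (no sum on i).
g_{22} = 6
S_2{}^1 = 6 * T^{21} = 6 * 2 = 12
S_2{}^2 = 6 * T^{22} = 6 * -4 = -24
Step 2: contract S_2{}^j with v_j.
S_2{}^1 * v_1 = 12 * -5 = -60
S_2{}^2 * v_2 = -24 * 4 = -96
Result = -60 + -96 = -156

-156


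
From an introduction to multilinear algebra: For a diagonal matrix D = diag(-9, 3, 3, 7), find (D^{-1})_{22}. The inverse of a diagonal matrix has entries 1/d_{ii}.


For a diagonal matrix, the inverse has entries (D^{-1})_{ii} = 1/d_{ii}.
The diagonal entries are: d_{11} = -9, d_{22} = 3, d_{33} = 3, d_{44} = 7
We need (D^{-1})_{22} = 1/d_{22} = 1/3 = 1/3

1/3


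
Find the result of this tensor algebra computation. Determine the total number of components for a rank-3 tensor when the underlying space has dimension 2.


The number of components of a rank-r tensor in d dimensions is d^r.
Here d = 2 and r = 3.
2^3 = 8

8


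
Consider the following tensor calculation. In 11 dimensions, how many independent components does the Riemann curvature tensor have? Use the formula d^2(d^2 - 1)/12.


The Riemann tensor in d dimensions has d^2(d^2 - 1)/12 independent components.
d = 11, so d^2 = 121
d^2 - 1 = 120
d^2(d^2 - 1) = 121 * 120 = 14520
Divide by 12: 14520 / 12 = 1210

1210


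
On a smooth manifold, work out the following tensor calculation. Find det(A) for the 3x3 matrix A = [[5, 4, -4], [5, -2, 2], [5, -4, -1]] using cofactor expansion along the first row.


Expanding along the first row, det(A) = a11*M_11 - a12*M_12 + a13*M_13, where M_1j is the (1,j) minor.
Minor M_11 = -2*-1 - 2*-4 = 10
Minor M_12 = 5*-1 - 2*5 = -15
Minor M_13 = 5*-4 - -2*5 = -10
det = 5*(10) - 4*(-15) + -4*(-10)
    = 50 - -60 + 40
    = 150

150


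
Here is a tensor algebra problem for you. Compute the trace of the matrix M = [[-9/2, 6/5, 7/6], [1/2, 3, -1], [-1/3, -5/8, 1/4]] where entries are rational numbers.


The trace is the sum of diagonal entries.
Diagonal: M[1,1] = -9/2, M[2,2] = 3, M[3,3] = 1/4
Tr(M) = -9/2 + 3 + 1/4
Computing step by step:
After adding M[1,1]: -9/2
After adding M[2,2]: -3/2
After adding M[3,3]: -5/4
Tr(M) = -5/4

-5/4


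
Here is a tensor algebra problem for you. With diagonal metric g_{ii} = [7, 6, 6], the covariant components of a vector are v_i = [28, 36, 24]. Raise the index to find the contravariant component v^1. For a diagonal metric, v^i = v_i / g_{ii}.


To raise an index with a diagonal metric: v^i = v_i / g_{ii}.
For index 1: v_1 = 28, g_{11} = 7
v^1 = 28 / 7 = 4

4


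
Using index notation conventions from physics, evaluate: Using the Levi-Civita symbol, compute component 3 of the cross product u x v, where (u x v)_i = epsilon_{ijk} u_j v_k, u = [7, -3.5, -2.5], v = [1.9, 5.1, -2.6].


(u x v)_3 = sum_{j,k} epsilon_{3jk} u_j v_k. Only permutations of (1,2,3) contribute; the two non-zero terms are:
eps_{312} u_1 v_2 = 1 * 7 * 5.1 = 35.7
eps_{321} u_2 v_1 = -1 * -3.5 * 1.9 = 6.65
(u x v)_3 = 42.35

42.35


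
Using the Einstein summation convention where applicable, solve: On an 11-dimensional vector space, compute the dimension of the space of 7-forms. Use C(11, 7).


The dimension of the space of p-forms on an n-dimensional space is C(n, p).
n = 11, p = 7
C(11, 7) = 11! / (7! * 4!) = 330

330


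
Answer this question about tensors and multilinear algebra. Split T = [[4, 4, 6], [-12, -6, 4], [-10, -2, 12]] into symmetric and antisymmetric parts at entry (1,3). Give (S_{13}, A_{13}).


T_{13} = 6
T_{31} = -10
S_{13} = (6 + -10)/2 = -4/2 = -2
A_{13} = (6 - -10)/2 = 16/2 = 8
Check: S + A = -2 + 8 = 6 = T_{13}.

(-2, 8)


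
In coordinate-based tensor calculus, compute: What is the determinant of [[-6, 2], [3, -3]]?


For a 2x2 matrix [[a, b], [c, d]], det = a*d - b*c.
a = -6, b = 2, c = 3, d = -3
a*d = -6 * -3 = 18
b*c = 2 * 3 = 6
det = 18 - 6 = 12

12


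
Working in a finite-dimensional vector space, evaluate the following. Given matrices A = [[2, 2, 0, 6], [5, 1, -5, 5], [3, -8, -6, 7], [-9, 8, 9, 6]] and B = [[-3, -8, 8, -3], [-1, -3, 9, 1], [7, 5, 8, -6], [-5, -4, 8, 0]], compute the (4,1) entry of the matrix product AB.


(AB)_{ij} = sum_k A_{ik} B_{kj}.
For i=4, j=1:
A_{41} * B_{11} = -9 * -3 = 27
A_{42} * B_{21} = 8 * -1 = -8
A_{43} * B_{31} = 9 * 7 = 63
A_{44} * B_{41} = 6 * -5 = -30
Sum = 27 + -8 + 63 + -30 = 52

52


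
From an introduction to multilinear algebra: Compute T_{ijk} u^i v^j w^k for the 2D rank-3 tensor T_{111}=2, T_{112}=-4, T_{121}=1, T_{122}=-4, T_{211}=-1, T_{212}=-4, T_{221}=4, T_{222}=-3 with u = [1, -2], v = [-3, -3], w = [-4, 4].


S = sum over i,j,k of T_{ijk} u_i v_j w_k. Expanding all 8 terms:
T_{111}*u_1*v_1*w_1 = 2*1*-3*-4 = 24  (running total: 24)
T_{112}*u_1*v_1*w_2 = -4*1*-3*4 = 48  (running total: 72)
T_{121}*u_1*v_2*w_1 = 1*1*-3*-4 = 12  (running total: 84)
T_{122}*u_1*v_2*w_2 = -4*1*-3*4 = 48  (running total: 132)
T_{211}*u_2*v_1*w_1 = -1*-2*-3*-4 = 24  (running total: 156)
T_{212}*u_2*v_1*w_2 = -4*-2*-3*4 = -96  (running total: 60)
T_{221}*u_2*v_2*w_1 = 4*-2*-3*-4 = -96  (running total: -36)
T_{222}*u_2*v_2*w_2 = -3*-2*-3*4 = -72  (running total: -108)
S = -108

-108


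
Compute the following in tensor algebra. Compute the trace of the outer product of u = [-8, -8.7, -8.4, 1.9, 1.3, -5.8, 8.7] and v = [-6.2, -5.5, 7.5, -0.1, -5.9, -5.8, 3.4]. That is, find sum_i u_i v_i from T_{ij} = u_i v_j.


The outer product gives T_{ij} = u_i v_j.
The trace (contraction) is Tr(T) = sum_i T_{ii} = sum_i u_i v_i.
Diagonal entries:
T_{11} = u_1 * v_1 = -8 * -6.2 = 49.6
T_{22} = u_2 * v_2 = -8.7 * -5.5 = 47.85
T_{33} = u_3 * v_3 = -8.4 * 7.5 = -63
T_{44} = u_4 * v_4 = 1.9 * -0.1 = -0.19
T_{55} = u_5 * v_5 = 1.3 * -5.9 = -7.67
T_{66} = u_6 * v_6 = -5.8 * -5.8 = 33.64
T_{77} = u_7 * v_7 = 8.7 * 3.4 = 29.58
Tr(T) = 49.6 + 47.85 + -63 + -0.19 + -7.67 + 33.64 + 29.58 = 89.81

89.81


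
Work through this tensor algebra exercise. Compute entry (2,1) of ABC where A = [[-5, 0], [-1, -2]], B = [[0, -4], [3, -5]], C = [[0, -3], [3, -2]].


(ABC)_{21} = sum_m (AB)_{2m} C_{m1}. First compute row 2 of AB.
(AB)_{21} = -1*0 + -2*3 = -6
(AB)_{22} = -1*-4 + -2*-5 = 14
Now contract with column 1 of C:
(AB)_{21} * C_{11} = -6 * 0 = 0
(AB)_{22} * C_{21} = 14 * 3 = 42
(ABC)_{21} = 0 + 42 = 42

42


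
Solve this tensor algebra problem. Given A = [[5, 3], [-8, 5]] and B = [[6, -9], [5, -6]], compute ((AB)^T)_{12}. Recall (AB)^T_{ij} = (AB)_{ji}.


(AB)^T_{ij} = (AB)_{ji} = sum_k A_{jk} B_{ki}.
For i=1, j=2 we need (AB)_{21}:
A_{21} * B_{11} = -8 * 6 = -48
A_{22} * B_{21} = 5 * 5 = 25
Sum = -48 + 25 = -23

-23


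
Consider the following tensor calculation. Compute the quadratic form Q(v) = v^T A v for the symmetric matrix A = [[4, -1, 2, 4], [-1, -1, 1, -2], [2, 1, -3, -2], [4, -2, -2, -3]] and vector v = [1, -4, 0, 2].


First compute Av:
(Av)_1 = 4*1 + -1*-4 + 2*0 + 4*2 = 16
(Av)_2 = -1*1 + -1*-4 + 1*0 + -2*2 = -1
(Av)_3 = 2*1 + 1*-4 + -3*0 + -2*2 = -6
(Av)_4 = 4*1 + -2*-4 + -2*0 + -3*2 = 6
Av = [16, -1, -6, 6]
Then v^T (Av) = 1*16 + -4*-1 + 0*-6 + 2*6
= 16 + 4 + 0 + 12 = 32

32


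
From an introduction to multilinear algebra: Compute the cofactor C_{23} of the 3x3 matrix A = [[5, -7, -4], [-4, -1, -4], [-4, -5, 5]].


To find cofactor C_{23}, delete row 2 and column 3.
The resulting 2x2 submatrix is: [[5, -7], [-4, -5]]
Minor M_{23} = 5*-5 - -7*-4
  = -25 - 28 = -53
Sign = (-1)^(2+3) = (-1)^5 = -1
Cofactor C_{23} = -1 * -53 = 53

53


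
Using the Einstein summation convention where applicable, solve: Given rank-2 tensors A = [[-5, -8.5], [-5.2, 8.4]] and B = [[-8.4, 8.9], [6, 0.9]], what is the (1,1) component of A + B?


Tensor addition is component-wise: (A + B)_{ij} = A_{ij} + B_{ij}.
A_{11} = -5
B_{11} = -8.4
(A + B)_{11} = -5 + -8.4 = -13.4

-13.4


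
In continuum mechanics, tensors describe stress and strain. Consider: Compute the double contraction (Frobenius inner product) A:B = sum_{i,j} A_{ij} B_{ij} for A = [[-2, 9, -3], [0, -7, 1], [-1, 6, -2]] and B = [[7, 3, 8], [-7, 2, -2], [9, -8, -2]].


A:B = sum over all i,j of A_{ij} * B_{ij}.
Row 1: -2*7=-14, 9*3=27, -3*8=-24 => row sum = -11
Row 2: 0*-7=0, -7*2=-14, 1*-2=-2 => row sum = -16
Row 3: -1*9=-9, 6*-8=-48, -2*-2=4 => row sum = -53
Total = -11 + -16 + -53 = -80

-80


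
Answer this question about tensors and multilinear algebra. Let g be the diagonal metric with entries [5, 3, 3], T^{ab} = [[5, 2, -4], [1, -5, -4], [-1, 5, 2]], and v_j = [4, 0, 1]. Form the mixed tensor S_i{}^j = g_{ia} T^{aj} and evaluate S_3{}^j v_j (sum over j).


Step 1: lower the first index. For a diagonal metric, g_{ia} T^{aj} = g_{ii} T^{ij} (no sum on i).
g_{33} = 3
S_3{}^1 = 3 * T^{31} = 3 * -1 = -3
S_3{}^2 = 3 * T^{32} = 3 * 5 = 15
S_3{}^3 = 3 * T^{33} = 3 * 2 = 6
Step 2: contract S_3{}^j with v_j.
S_3{}^1 * v_1 = -3 * 4 = -12
S_3{}^2 * v_2 = 15 * 0 = 0
S_3{}^3 * v_3 = 6 * 1 = 6
Result = -12 + 0 + 6 = -6

-6


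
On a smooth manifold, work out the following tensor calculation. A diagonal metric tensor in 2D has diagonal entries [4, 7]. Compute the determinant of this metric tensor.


For a diagonal metric, the determinant is the product of diagonal entries.
Diagonal entries: 4, 7
det(g) = 4 * 7 = 28

28


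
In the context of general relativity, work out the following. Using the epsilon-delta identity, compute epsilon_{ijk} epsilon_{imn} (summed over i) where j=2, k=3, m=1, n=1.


Using the identity: epsilon_{ijk} epsilon_{imn} = delta_{jm} delta_{kn} - delta_{jn} delta_{km}.
delta_{21} = 0
delta_{31} = 0
delta_{21} = 0
delta_{31} = 0
Result = 0 * 0 - 0 * 0 = 0 - 0 = 0

0


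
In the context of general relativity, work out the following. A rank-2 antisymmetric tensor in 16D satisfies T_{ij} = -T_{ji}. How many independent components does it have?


An antisymmetric rank-2 tensor satisfies A_{ij} = -A_{ji}, so diagonal entries are zero.
The independent components are the upper-triangular entries: C(n, 2) = n(n-1)/2.
n = 16
C(16, 2) = 16 * 15 / 2 = 240 / 2 = 120

120


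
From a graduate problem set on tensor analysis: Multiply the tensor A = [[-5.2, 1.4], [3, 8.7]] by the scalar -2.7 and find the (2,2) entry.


Scalar multiplication: (cA)_{ij} = c * A_{ij}.
c = -2.7
A_{22} = 8.7
(cA)_{22} = -2.7 * 8.7 = -23.49

-23.49


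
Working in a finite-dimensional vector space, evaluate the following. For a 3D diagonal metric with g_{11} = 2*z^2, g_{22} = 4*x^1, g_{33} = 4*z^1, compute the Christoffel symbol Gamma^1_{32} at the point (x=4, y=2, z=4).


For a diagonal metric, Gamma^k_{ij} = (1/2) g^{kk} (dg_{ik}/dx_j + dg_{jk}/dx_i - dg_{ij}/dx_k).
The metric is diagonal, so g_{ab} = 0 for a != b.
At the given point: g_{11} = 32, g_{22} = 16, g_{33} = 16
g^{11} = 1/32
dg_{31}/dx_2 = 0 (off-diagonal)
dg_{21}/dx_3 = 0 (off-diagonal)
dg_{32}/dx_1 = 0 (off-diagonal)
Numerator = 0 + 0 - 0 = 0
Gamma^1_{32} = 0 / (2 * 32) = 0

0


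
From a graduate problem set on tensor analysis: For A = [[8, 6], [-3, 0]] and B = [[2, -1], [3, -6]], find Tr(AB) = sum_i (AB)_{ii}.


Tr(AB) = sum_i (AB)_{ii} where (AB)_{ii} = sum_k A_{ik} B_{ki}.
(AB)_{11} = 8*2 + 6*3 = 34
(AB)_{22} = -3*-1 + 0*-6 = 3
Tr(AB) = 34 + 3 = 37

37


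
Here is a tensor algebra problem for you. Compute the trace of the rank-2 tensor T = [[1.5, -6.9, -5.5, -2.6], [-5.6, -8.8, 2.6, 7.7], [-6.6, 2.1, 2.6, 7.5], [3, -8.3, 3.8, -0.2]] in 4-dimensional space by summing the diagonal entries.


The contraction (trace) of a rank-2 tensor is the sum of its diagonal elements.
Diagonal entries: A[1,1] = 1.5, A[2,2] = -8.8, A[3,3] = 2.6, A[4,4] = -0.2
Tr(A) = 1.5 + -8.8 + 2.6 + -0.2 = -4.9

-4.9


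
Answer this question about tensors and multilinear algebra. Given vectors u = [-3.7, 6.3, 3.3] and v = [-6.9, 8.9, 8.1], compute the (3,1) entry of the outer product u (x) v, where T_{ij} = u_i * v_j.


The outer product entry T_{ij} = u_i * v_j.
We need i=3, j=1.
u_3 = 3.3, v_1 = -6.9
T_{3,1} = 3.3 * -6.9 = -22.77

-22.77


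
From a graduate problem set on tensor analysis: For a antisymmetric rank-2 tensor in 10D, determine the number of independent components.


A antisymmetric rank-2 tensor in d dimensions has d(d-1)/2 independent components.
d = 10
d(d-1)/2 = 10 * 9 / 2 = 90 / 2 = 45

45


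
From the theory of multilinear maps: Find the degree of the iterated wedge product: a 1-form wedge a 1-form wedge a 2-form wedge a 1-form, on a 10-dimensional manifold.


The degree of a wedge product is the sum of the degrees of the individual forms.
Degrees: 1, 1, 2, 1
Total degree = 1 + 1 + 2 + 1 = 5

5


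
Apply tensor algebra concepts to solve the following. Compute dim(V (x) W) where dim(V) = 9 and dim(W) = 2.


The dimension of a tensor product is the product of dimensions.
dim(V) = 9, dim(W) = 2
dim(V (x) W) = 9 * 2 = 18

18


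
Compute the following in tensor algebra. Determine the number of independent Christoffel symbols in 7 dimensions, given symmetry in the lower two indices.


Christoffel symbols Gamma^k_{ij} are symmetric in i,j, so there are d * d(d+1)/2 independent symbols.
d = 7
d(d+1)/2 = 7 * 8 / 2 = 28
Total = 7 * 28 = 196

196


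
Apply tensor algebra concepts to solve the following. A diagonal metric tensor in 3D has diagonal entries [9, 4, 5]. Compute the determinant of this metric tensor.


For a diagonal metric, the determinant is the product of diagonal entries.
Diagonal entries: 9, 4, 5
det(g) = 9 * 4 * 5 = 180

180


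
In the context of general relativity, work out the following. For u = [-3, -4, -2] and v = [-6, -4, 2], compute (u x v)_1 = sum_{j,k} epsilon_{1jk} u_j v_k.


(u x v)_1 = sum_{j,k} epsilon_{1jk} u_j v_k. Only permutations of (1,2,3) contribute; the two non-zero terms are:
eps_{123} u_2 v_3 = 1 * -4 * 2 = -8
eps_{132} u_3 v_2 = -1 * -2 * -4 = -8
(u x v)_1 = -16

-16


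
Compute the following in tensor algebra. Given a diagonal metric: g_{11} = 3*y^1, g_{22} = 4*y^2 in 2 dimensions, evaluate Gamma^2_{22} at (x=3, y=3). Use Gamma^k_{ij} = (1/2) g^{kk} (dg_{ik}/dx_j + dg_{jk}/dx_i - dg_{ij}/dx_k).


For a diagonal metric, Gamma^k_{ij} = (1/2) g^{kk} (dg_{ik}/dx_j + dg_{jk}/dx_i - dg_{ij}/dx_k).
The metric is diagonal, so g_{ab} = 0 for a != b.
At the given point: g_{11} = 9, g_{22} = 36
g^{22} = 1/36
dg_{22}/dx_2 = dg_{22}/dx_2 = 24
dg_{22}/dx_2 = dg_{22}/dx_2 = 24
dg_{22}/dx_2 = dg_{22}/dx_2 = 24
Numerator = 24 + 24 - 24 = 24
Gamma^2_{22} = 24 / (2 * 36) = 1/3

1/3


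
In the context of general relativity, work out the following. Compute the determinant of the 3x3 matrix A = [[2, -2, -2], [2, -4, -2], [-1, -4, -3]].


Expanding along the first row, det(A) = a11*M_11 - a12*M_12 + a13*M_13, where M_1j is the (1,j) minor.
Minor M_11 = -4*-3 - -2*-4 = 4
Minor M_12 = 2*-3 - -2*-1 = -8
Minor M_13 = 2*-4 - -4*-1 = -12
det = 2*(4) - -2*(-8) + -2*(-12)
    = 8 - 16 + 24
    = 16

16


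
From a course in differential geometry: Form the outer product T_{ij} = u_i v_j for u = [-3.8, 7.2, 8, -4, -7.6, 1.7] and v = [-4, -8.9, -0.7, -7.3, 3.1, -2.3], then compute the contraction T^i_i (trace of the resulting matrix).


The outer product gives T_{ij} = u_i v_j.
The trace (contraction) is Tr(T) = sum_i T_{ii} = sum_i u_i v_i.
Diagonal entries:
T_{11} = u_1 * v_1 = -3.8 * -4 = 15.2
T_{22} = u_2 * v_2 = 7.2 * -8.9 = -64.08
T_{33} = u_3 * v_3 = 8 * -0.7 = -5.6
T_{44} = u_4 * v_4 = -4 * -7.3 = 29.2
T_{55} = u_5 * v_5 = -7.6 * 3.1 = -23.56
T_{66} = u_6 * v_6 = 1.7 * -2.3 = -3.91
Tr(T) = 15.2 + -64.08 + -5.6 + 29.2 + -23.56 + -3.91 = -52.75

-52.75


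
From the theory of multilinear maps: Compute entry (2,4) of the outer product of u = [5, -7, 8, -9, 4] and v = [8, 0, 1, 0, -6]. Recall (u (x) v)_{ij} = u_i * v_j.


The outer product entry T_{ij} = u_i * v_j.
We need i=2, j=4.
u_2 = -7, v_4 = 0
T_{2,4} = -7 * 0 = 0

0


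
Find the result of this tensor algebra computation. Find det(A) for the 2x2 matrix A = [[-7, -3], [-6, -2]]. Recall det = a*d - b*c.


For a 2x2 matrix [[a, b], [c, d]], det = a*d - b*c.
a = -7, b = -3, c = -6, d = -2
a*d = -7 * -2 = 14
b*c = -3 * -6 = 18
det = 14 - 18 = -4

-4


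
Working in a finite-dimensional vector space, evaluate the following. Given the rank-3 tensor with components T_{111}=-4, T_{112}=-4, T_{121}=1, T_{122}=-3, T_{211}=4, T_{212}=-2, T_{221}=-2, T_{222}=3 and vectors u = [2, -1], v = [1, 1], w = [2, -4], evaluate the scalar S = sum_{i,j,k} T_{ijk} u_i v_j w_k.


S = sum over i,j,k of T_{ijk} u_i v_j w_k. Expanding all 8 terms:
T_{111}*u_1*v_1*w_1 = -4*2*1*2 = -16  (running total: -16)
T_{112}*u_1*v_1*w_2 = -4*2*1*-4 = 32  (running total: 16)
T_{121}*u_1*v_2*w_1 = 1*2*1*2 = 4  (running total: 20)
T_{122}*u_1*v_2*w_2 = -3*2*1*-4 = 24  (running total: 44)
T_{211}*u_2*v_1*w_1 = 4*-1*1*2 = -8  (running total: 36)
T_{212}*u_2*v_1*w_2 = -2*-1*1*-4 = -8  (running total: 28)
T_{221}*u_2*v_2*w_1 = -2*-1*1*2 = 4  (running total: 32)
T_{222}*u_2*v_2*w_2 = 3*-1*1*-4 = 12  (running total: 44)
S = 44

44


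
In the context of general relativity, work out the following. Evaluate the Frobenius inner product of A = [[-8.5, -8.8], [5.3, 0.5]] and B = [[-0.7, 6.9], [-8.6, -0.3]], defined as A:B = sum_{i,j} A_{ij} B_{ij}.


A:B = sum over all i,j of A_{ij} * B_{ij}.
Row 1: -8.5*-0.7=5.95, -8.8*6.9=-60.72 => row sum = -54.77
Row 2: 5.3*-8.6=-45.58, 0.5*-0.3=-0.15 => row sum = -45.73
Total = -54.77 + -45.73 = -100.5

-100.5


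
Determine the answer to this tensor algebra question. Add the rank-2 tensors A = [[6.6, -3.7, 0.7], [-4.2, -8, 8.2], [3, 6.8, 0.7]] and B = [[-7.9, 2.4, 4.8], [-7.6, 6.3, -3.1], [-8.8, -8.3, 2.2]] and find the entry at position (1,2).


Tensor addition is component-wise: (A + B)_{ij} = A_{ij} + B_{ij}.
A_{12} = -3.7
B_{12} = 2.4
(A + B)_{12} = -3.7 + 2.4 = -1.3

-1.3


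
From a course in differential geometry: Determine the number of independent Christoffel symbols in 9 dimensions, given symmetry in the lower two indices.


Christoffel symbols Gamma^k_{ij} are symmetric in i,j, so there are d * d(d+1)/2 independent symbols.
d = 9
d(d+1)/2 = 9 * 10 / 2 = 45
Total = 9 * 45 = 405

405


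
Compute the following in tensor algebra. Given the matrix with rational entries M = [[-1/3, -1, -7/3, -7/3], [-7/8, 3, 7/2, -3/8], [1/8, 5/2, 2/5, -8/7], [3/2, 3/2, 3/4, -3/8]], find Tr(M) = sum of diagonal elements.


The trace is the sum of diagonal entries.
Diagonal: M[1,1] = -1/3, M[2,2] = 3, M[3,3] = 2/5, M[4,4] = -3/8
Tr(M) = -1/3 + 3 + 2/5 + -3/8
Computing step by step:
After adding M[1,1]: -1/3
After adding M[2,2]: 8/3
After adding M[3,3]: 46/15
After adding M[4,4]: 323/120
Tr(M) = 323/120

323/120


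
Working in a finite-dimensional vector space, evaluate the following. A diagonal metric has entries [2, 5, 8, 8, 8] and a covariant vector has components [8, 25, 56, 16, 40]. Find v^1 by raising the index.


To raise an index with a diagonal metric: v^i = v_i / g_{ii}.
For index 1: v_1 = 8, g_{11} = 2
v^1 = 8 / 2 = 4

4


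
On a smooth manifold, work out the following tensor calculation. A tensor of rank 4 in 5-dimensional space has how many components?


The number of components of a rank-r tensor in d dimensions is d^r.
Here d = 5 and r = 4.
5^4 = 625

625


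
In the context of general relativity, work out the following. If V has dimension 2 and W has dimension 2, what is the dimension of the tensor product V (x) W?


The dimension of a tensor product is the product of dimensions.
dim(V) = 2, dim(W) = 2
dim(V (x) W) = 2 * 2 = 4

4


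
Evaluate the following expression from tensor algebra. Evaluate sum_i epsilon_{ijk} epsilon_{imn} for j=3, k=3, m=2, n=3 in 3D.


Using the identity: epsilon_{ijk} epsilon_{imn} = delta_{jm} delta_{kn} - delta_{jn} delta_{km}.
delta_{32} = 0
delta_{33} = 1
delta_{33} = 1
delta_{32} = 0
Result = 0 * 1 - 1 * 0 = 0 - 0 = 0

0


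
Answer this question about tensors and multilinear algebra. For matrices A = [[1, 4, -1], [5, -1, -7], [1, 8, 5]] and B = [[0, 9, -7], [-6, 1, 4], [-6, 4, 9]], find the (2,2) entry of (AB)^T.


(AB)^T_{ij} = (AB)_{ji} = sum_k A_{jk} B_{ki}.
For i=2, j=2 we need (AB)_{22}:
A_{21} * B_{12} = 5 * 9 = 45
A_{22} * B_{22} = -1 * 1 = -1
A_{23} * B_{32} = -7 * 4 = -28
Sum = 45 + -1 + -28 = 16

16


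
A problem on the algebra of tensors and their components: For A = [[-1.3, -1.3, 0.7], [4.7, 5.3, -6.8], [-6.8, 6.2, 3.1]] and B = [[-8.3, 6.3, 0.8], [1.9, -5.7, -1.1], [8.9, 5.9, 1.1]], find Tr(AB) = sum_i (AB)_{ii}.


Tr(AB) = sum_i (AB)_{ii} where (AB)_{ii} = sum_k A_{ik} B_{ki}.
(AB)_{11} = -1.3*-8.3 + -1.3*1.9 + 0.7*8.9 = 14.55
(AB)_{22} = 4.7*6.3 + 5.3*-5.7 + -6.8*5.9 = -40.72
(AB)_{33} = -6.8*0.8 + 6.2*-1.1 + 3.1*1.1 = -8.85
Tr(AB) = 14.55 + -40.72 + -8.85 = -35.02

-35.02


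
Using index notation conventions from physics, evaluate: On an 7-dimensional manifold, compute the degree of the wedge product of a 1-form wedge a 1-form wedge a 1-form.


The degree of a wedge product is the sum of the degrees of the individual forms.
Degrees: 1, 1, 1
Total degree = 1 + 1 + 1 = 3

3


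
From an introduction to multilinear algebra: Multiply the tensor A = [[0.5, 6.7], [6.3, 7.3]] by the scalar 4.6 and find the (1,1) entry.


Scalar multiplication: (cA)_{ij} = c * A_{ij}.
c = 4.6
A_{11} = 0.5
(cA)_{11} = 4.6 * 0.5 = 2.3

2.3


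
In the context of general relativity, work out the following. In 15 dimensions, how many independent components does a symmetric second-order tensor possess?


A symmetric rank-2 tensor in d dimensions has d(d+1)/2 independent components.
d = 15
d(d+1)/2 = 15 * 16 / 2 = 240 / 2 = 120

120


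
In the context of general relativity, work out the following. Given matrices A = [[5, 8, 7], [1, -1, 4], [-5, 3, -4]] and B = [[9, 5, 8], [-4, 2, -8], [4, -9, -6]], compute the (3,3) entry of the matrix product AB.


(AB)_{ij} = sum_k A_{ik} B_{kj}.
For i=3, j=3:
A_{31} * B_{13} = -5 * 8 = -40
A_{32} * B_{23} = 3 * -8 = -24
A_{33} * B_{33} = -4 * -6 = 24
Sum = -40 + -24 + 24 = -40

-40


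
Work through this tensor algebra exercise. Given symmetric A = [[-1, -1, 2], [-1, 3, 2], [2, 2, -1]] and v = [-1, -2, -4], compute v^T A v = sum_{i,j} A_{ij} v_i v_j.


First compute Av:
(Av)_1 = -1*-1 + -1*-2 + 2*-4 = -5
(Av)_2 = -1*-1 + 3*-2 + 2*-4 = -13
(Av)_3 = 2*-1 + 2*-2 + -1*-4 = -2
Av = [-5, -13, -2]
Then v^T (Av) = -1*-5 + -2*-13 + -4*-2
= 5 + 26 + 8 = 39

39


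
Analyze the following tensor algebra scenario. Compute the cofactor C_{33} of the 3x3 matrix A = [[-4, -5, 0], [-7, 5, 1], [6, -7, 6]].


To find cofactor C_{33}, delete row 3 and column 3.
The resulting 2x2 submatrix is: [[-4, -5], [-7, 5]]
Minor M_{33} = -4*5 - -5*-7
  = -20 - 35 = -55
Sign = (-1)^(3+3) = (-1)^6 = 1
Cofactor C_{33} = 1 * -55 = -55

-55


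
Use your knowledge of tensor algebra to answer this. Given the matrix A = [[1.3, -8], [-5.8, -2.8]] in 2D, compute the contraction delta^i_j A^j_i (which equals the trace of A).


The contraction (trace) of a rank-2 tensor is the sum of its diagonal elements.
Diagonal entries: A[1,1] = 1.3, A[2,2] = -2.8
Tr(A) = 1.3 + -2.8 = -1.5

-1.5


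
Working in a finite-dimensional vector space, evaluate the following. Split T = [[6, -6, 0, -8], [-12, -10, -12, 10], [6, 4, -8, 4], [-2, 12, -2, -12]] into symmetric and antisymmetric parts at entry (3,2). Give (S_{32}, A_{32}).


T_{32} = 4
T_{23} = -12
S_{32} = (4 + -12)/2 = -8/2 = -4
A_{32} = (4 - -12)/2 = 16/2 = 8
Check: S + A = -4 + 8 = 4 = T_{32}.

(-4, 8)


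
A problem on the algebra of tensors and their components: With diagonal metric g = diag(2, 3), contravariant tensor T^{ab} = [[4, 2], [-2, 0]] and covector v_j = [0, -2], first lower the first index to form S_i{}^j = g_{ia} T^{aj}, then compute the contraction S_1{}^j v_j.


Step 1: lower the first index. For a diagonal metric, g_{ia} T^{aj} = g_{ii} T^{ij} (no sum on i).
g_{11} = 2
S_1{}^1 = 2 * T^{11} = 2 * 4 = 8
S_1{}^2 = 2 * T^{12} = 2 * 2 = 4
Step 2: contract S_1{}^j with v_j.
S_1{}^1 * v_1 = 8 * 0 = 0
S_1{}^2 * v_2 = 4 * -2 = -8
Result = 0 + -8 = -8

-8


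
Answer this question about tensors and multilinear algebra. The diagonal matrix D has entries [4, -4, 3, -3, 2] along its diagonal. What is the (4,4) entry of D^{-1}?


For a diagonal matrix, the inverse has entries (D^{-1})_{ii} = 1/d_{ii}.
The diagonal entries are: d_{11} = 4, d_{22} = -4, d_{33} = 3, d_{44} = -3, d_{55} = 2
We need (D^{-1})_{44} = 1/d_{44} = 1/-3 = -1/3

-1/3


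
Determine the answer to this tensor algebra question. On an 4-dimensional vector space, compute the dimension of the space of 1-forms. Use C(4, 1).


The dimension of the space of p-forms on an n-dimensional space is C(n, p).
n = 4, p = 1
C(4, 1) = 4! / (1! * 3!) = 4

4


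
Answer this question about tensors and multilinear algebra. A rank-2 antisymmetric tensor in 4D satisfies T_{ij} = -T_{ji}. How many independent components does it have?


An antisymmetric rank-2 tensor satisfies A_{ij} = -A_{ji}, so diagonal entries are zero.
The independent components are the upper-triangular entries: C(n, 2) = n(n-1)/2.
n = 4
C(4, 2) = 4 * 3 / 2 = 12 / 2 = 6

6


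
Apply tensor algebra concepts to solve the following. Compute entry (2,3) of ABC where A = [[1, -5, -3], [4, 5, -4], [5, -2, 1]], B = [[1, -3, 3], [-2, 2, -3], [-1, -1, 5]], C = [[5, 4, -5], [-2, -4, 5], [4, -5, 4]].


(ABC)_{23} = sum_m (AB)_{2m} C_{m3}. First compute row 2 of AB.
(AB)_{21} = 4*1 + 5*-2 + -4*-1 = -2
(AB)_{22} = 4*-3 + 5*2 + -4*-1 = 2
(AB)_{23} = 4*3 + 5*-3 + -4*5 = -23
Now contract with column 3 of C:
(AB)_{21} * C_{13} = -2 * -5 = 10
(AB)_{22} * C_{23} = 2 * 5 = 10
(AB)_{23} * C_{33} = -23 * 4 = -92
(ABC)_{23} = 10 + 10 + -92 = -72

-72


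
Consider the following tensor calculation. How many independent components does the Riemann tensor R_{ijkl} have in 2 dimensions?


The Riemann tensor in d dimensions has d^2(d^2 - 1)/12 independent components.
d = 2, so d^2 = 4
d^2 - 1 = 3
d^2(d^2 - 1) = 4 * 3 = 12
Divide by 12: 12 / 12 = 1

1


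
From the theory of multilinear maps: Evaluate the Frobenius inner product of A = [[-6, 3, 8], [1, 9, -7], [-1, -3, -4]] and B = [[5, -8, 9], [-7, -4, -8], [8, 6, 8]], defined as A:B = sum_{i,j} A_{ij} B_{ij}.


A:B = sum over all i,j of A_{ij} * B_{ij}.
Row 1: -6*5=-30, 3*-8=-24, 8*9=72 => row sum = 18
Row 2: 1*-7=-7, 9*-4=-36, -7*-8=56 => row sum = 13
Row 3: -1*8=-8, -3*6=-18, -4*8=-32 => row sum = -58
Total = 18 + 13 + -58 = -27

-27


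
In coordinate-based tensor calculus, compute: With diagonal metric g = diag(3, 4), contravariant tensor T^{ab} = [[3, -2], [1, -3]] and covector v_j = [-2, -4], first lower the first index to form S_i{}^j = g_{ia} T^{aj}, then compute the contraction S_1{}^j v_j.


Step 1: lower the first index. For a diagonal metric, g_{ia} T^{aj} = g_{ii} T^{ij} (no sum on i).
g_{11} = 3
S_1{}^1 = 3 * T^{11} = 3 * 3 = 9
S_1{}^2 = 3 * T^{12} = 3 * -2 = -6
Step 2: contract S_1{}^j with v_j.
S_1{}^1 * v_1 = 9 * -2 = -18
S_1{}^2 * v_2 = -6 * -4 = 24
Result = -18 + 24 = 6

6


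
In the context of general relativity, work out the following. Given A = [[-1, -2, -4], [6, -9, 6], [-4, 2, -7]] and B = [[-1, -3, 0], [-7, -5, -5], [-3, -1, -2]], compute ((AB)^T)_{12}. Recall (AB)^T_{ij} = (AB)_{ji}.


(AB)^T_{ij} = (AB)_{ji} = sum_k A_{jk} B_{ki}.
For i=1, j=2 we need (AB)_{21}:
A_{21} * B_{11} = 6 * -1 = -6
A_{22} * B_{21} = -9 * -7 = 63
A_{23} * B_{31} = 6 * -3 = -18
Sum = -6 + 63 + -18 = 39

39


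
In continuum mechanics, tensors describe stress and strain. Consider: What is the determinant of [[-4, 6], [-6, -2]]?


For a 2x2 matrix [[a, b], [c, d]], det = a*d - b*c.
a = -4, b = 6, c = -6, d = -2
a*d = -4 * -2 = 8
b*c = 6 * -6 = -36
det = 8 - -36 = 44

44


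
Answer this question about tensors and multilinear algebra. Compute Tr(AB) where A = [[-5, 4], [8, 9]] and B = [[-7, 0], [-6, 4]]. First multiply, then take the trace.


Tr(AB) = sum_i (AB)_{ii} where (AB)_{ii} = sum_k A_{ik} B_{ki}.
(AB)_{11} = -5*-7 + 4*-6 = 11
(AB)_{22} = 8*0 + 9*4 = 36
Tr(AB) = 11 + 36 = 47

47


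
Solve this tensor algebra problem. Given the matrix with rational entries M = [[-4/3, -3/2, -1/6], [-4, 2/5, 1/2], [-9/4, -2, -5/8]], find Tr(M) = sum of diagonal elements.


The trace is the sum of diagonal entries.
Diagonal: M[1,1] = -4/3, M[2,2] = 2/5, M[3,3] = -5/8
Tr(M) = -4/3 + 2/5 + -5/8
Computing step by step:
After adding M[1,1]: -4/3
After adding M[2,2]: -14/15
After adding M[3,3]: -187/120
Tr(M) = -187/120

-187/120


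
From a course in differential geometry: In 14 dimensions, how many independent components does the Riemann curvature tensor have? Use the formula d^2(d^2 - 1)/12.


The Riemann tensor in d dimensions has d^2(d^2 - 1)/12 independent components.
d = 14, so d^2 = 196
d^2 - 1 = 195
d^2(d^2 - 1) = 196 * 195 = 38220
Divide by 12: 38220 / 12 = 3185

3185


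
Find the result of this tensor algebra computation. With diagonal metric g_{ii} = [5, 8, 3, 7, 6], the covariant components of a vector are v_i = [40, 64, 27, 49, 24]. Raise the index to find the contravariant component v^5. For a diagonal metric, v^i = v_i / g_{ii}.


To raise an index with a diagonal metric: v^i = v_i / g_{ii}.
For index 5: v_5 = 24, g_{55} = 6
v^5 = 24 / 6 = 4

4


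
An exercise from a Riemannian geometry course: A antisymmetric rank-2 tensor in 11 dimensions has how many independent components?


A antisymmetric rank-2 tensor in d dimensions has d(d-1)/2 independent components.
d = 11
d(d-1)/2 = 11 * 10 / 2 = 110 / 2 = 55

55


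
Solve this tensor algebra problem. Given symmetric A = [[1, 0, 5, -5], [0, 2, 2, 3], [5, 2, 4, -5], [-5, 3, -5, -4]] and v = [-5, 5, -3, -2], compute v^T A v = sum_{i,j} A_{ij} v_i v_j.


First compute Av:
(Av)_1 = 1*-5 + 0*5 + 5*-3 + -5*-2 = -10
(Av)_2 = 0*-5 + 2*5 + 2*-3 + 3*-2 = -2
(Av)_3 = 5*-5 + 2*5 + 4*-3 + -5*-2 = -17
(Av)_4 = -5*-5 + 3*5 + -5*-3 + -4*-2 = 63
Av = [-10, -2, -17, 63]
Then v^T (Av) = -5*-10 + 5*-2 + -3*-17 + -2*63
= 50 + -10 + 51 + -126 = -35

-35


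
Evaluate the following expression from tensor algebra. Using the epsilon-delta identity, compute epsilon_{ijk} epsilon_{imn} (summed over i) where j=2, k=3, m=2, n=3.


Using the identity: epsilon_{ijk} epsilon_{imn} = delta_{jm} delta_{kn} - delta_{jn} delta_{km}.
delta_{22} = 1
delta_{33} = 1
delta_{23} = 0
delta_{32} = 0
Result = 1 * 1 - 0 * 0 = 1 - 0 = 1

1


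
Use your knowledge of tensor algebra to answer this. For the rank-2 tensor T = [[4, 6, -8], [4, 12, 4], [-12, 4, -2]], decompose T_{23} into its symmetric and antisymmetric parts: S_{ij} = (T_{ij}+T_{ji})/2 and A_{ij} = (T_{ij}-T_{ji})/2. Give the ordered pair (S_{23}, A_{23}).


T_{23} = 4
T_{32} = 4
S_{23} = (4 + 4)/2 = 8/2 = 4
A_{23} = (4 - 4)/2 = 0/2 = 0
Check: S + A = 4 + 0 = 4 = T_{23}.

(4, 0)


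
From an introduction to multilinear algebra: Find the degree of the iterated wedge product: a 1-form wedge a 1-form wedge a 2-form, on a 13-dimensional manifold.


The degree of a wedge product is the sum of the degrees of the individual forms.
Degrees: 1, 1, 2
Total degree = 1 + 1 + 2 = 4

4


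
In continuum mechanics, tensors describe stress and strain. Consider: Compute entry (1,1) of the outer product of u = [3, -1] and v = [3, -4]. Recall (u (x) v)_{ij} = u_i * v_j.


The outer product entry T_{ij} = u_i * v_j.
We need i=1, j=1.
u_1 = 3, v_1 = 3
T_{1,1} = 3 * 3 = 9

9


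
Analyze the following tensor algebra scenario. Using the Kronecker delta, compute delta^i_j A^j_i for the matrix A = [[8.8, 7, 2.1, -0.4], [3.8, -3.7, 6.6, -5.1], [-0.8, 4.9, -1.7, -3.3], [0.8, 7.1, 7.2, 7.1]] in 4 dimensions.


The contraction (trace) of a rank-2 tensor is the sum of its diagonal elements.
Diagonal entries: A[1,1] = 8.8, A[2,2] = -3.7, A[3,3] = -1.7, A[4,4] = 7.1
Tr(A) = 8.8 + -3.7 + -1.7 + 7.1 = 10.5

10.5


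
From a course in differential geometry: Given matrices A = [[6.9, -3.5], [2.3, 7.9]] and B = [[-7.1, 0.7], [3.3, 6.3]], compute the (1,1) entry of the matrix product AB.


(AB)_{ij} = sum_k A_{ik} B_{kj}.
For i=1, j=1:
A_{11} * B_{11} = 6.9 * -7.1 = -48.99
A_{12} * B_{21} = -3.5 * 3.3 = -11.55
Sum = -48.99 + -11.55 = -60.54

-60.54


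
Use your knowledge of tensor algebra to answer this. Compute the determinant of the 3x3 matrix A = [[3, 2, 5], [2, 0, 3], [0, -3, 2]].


Expanding along the first row, det(A) = a11*M_11 - a12*M_12 + a13*M_13, where M_1j is the (1,j) minor.
Minor M_11 = 0*2 - 3*-3 = 9
Minor M_12 = 2*2 - 3*0 = 4
Minor M_13 = 2*-3 - 0*0 = -6
det = 3*(9) - 2*(4) + 5*(-6)
    = 27 - 8 + -30
    = -11

-11


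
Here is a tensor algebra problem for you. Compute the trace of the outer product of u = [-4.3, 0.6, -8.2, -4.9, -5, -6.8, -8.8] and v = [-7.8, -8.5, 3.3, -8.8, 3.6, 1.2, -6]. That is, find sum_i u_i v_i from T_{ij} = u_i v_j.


The outer product gives T_{ij} = u_i v_j.
The trace (contraction) is Tr(T) = sum_i T_{ii} = sum_i u_i v_i.
Diagonal entries:
T_{11} = u_1 * v_1 = -4.3 * -7.8 = 33.54
T_{22} = u_2 * v_2 = 0.6 * -8.5 = -5.1
T_{33} = u_3 * v_3 = -8.2 * 3.3 = -27.06
T_{44} = u_4 * v_4 = -4.9 * -8.8 = 43.12
T_{55} = u_5 * v_5 = -5 * 3.6 = -18
T_{66} = u_6 * v_6 = -6.8 * 1.2 = -8.16
T_{77} = u_7 * v_7 = -8.8 * -6 = 52.8
Tr(T) = 33.54 + -5.1 + -27.06 + 43.12 + -18 + -8.16 + 52.8 = 71.14

71.14


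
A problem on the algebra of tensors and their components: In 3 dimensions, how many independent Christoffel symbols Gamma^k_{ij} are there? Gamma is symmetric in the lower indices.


Christoffel symbols Gamma^k_{ij} are symmetric in i,j, so there are d * d(d+1)/2 independent symbols.
d = 3
d(d+1)/2 = 3 * 4 / 2 = 6
Total = 3 * 6 = 18

18


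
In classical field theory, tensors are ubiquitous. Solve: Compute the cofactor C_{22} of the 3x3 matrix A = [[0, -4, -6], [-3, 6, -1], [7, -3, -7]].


To find cofactor C_{22}, delete row 2 and column 2.
The resulting 2x2 submatrix is: [[0, -6], [7, -7]]
Minor M_{22} = 0*-7 - -6*7
  = 0 - -42 = 42
Sign = (-1)^(2+2) = (-1)^4 = 1
Cofactor C_{22} = 1 * 42 = 42

42


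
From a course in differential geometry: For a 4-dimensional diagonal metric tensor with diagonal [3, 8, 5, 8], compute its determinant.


For a diagonal metric, the determinant is the product of diagonal entries.
Diagonal entries: 3, 8, 5, 8
det(g) = 3 * 8 * 5 * 8 = 960

960


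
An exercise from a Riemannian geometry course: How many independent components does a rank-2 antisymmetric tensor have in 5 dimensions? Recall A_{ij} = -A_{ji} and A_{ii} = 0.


An antisymmetric rank-2 tensor satisfies A_{ij} = -A_{ji}, so diagonal entries are zero.
The independent components are the upper-triangular entries: C(n, 2) = n(n-1)/2.
n = 5
C(5, 2) = 5 * 4 / 2 = 20 / 2 = 10

10
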